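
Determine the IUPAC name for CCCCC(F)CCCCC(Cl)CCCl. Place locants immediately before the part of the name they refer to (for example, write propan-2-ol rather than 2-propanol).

1,3-dichloro-8-fluorododecane

The longest continuous carbon chain has 12 atoms, so the parent hydride is dodecane.
The numbering direction is chosen so that the substituent locant set {1,3,8} is lower than {5,10,12} at the first point of difference.
That gives chloro groups at C-1 and C-3; a fluoro group at C-8.
The substituents are ordered alphabetically, ignoring any di-/tri- multipliers.
Assembling the pieces gives 1,3-dichloro-8-fluorododecane.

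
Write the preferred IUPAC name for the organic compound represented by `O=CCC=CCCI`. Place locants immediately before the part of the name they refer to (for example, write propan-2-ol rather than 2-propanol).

6-iodohex-3-enal

Counting along the main chain through the –CHO group and the multiple bond gives 6 carbons: the parent is hexane.
The principal characteristic group is an aldehyde (terminal –CHO), named with the suffix -al.
There is one C=C double bond, indicated by the ending -ene.
Choose the numbering such that the aldehyde carbon is C-1 by definition.
This places the double bond between C-3 and C-4; an iodo group at C-6.
Assembling the pieces gives 6-iodohex-3-enal.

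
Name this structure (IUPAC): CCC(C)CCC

3-methylhexane

The longest carbon chain is 6 atoms: the parent is hexane.
The numbering direction is chosen so that the substituent locant set {3} is lower than {4} at the first point of difference.
That gives a methyl group at C-3.
Assembling the pieces gives 3-methylhexane.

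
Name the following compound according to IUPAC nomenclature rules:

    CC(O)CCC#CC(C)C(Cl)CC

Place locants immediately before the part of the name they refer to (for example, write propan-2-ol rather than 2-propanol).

Counting along the main chain through the –OH group and the multiple bond gives 10 carbons: the parent is decane.
The principal characteristic group is an alcohol (–OH), named with the suffix -ol.
A C≡C triple bond in the chain gives the infix -yne-.
Choose the numbering such that numbering from this end puts the hydroxyl group at C-2 rather than C-9.
That gives the hydroxyl at C-2; the triple bond between C-5 and C-6; a chloro group at C-8; a methyl group at C-7.
The substituents are ordered alphabetically, ignoring any di-/tri- multipliers.
Putting it together: 8-chloro-7-methyldec-5-yn-2-ol.

8-chloro-7-methyldec-5-yn-2-ol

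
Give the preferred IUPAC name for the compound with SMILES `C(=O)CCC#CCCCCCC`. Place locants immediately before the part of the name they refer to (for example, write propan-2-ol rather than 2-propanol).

The longest carbon chain that includes the –CHO group and the multiple bond has 11 carbons, so the parent hydride is undecane.
An aldehyde (terminal –CHO) is the principal characteristic group, giving the suffix -al.
There is one C≡C triple bond, indicated by the ending -yne.
Choose the numbering such that the aldehyde carbon is C-1 by definition.
With this numbering: the triple bond between C-4 and C-5.
Putting it together: undec-4-ynal.

undec-4-ynal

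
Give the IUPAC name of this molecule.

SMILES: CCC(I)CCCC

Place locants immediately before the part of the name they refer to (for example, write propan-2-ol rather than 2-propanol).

3-iodoheptane

The longest continuous carbon chain has 7 atoms, so the parent hydride is heptane.
Choose the numbering such that the substituent locant set {3} is lower than {5} at the first point of difference.
This places an iodo group at C-3.
Assembling the pieces gives 3-iodoheptane.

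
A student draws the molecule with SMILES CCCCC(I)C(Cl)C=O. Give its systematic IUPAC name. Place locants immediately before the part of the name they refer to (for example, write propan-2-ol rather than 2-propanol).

The longest carbon chain that includes the –CHO group has 7 carbons, so the parent hydride is heptane.
The principal characteristic group is an aldehyde (terminal –CHO), named with the suffix -al.
Number the chain so that the aldehyde carbon is C-1 by definition.
This places a chloro group at C-2; an iodo group at C-3.
Prefixes are listed alphabetically: chloro, iodo.
The name is 2-chloro-3-iodoheptanal.

2-chloro-3-iodoheptanal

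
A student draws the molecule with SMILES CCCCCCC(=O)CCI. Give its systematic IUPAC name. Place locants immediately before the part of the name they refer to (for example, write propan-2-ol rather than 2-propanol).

The longest chain bearing the carbonyl is 9 carbons long (nonane).
The principal characteristic group is a ketone (C=O on an internal carbon), named with the suffix -one.
The numbering direction is chosen so that numbering from this end puts the carbonyl group at C-3 rather than C-7.
That gives the carbonyl at C-3; an iodo group at C-1.
Putting it together: 1-iodononan-3-one.

1-iodononan-3-one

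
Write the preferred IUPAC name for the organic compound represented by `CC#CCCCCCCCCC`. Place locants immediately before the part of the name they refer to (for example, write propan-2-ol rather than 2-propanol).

dodec-2-yne

The longest chain bearing the multiple bond is 12 carbons long (dodecane).
A C≡C triple bond in the chain gives the infix -yne-.
The numbering direction is chosen so that numbering from this end puts the triple bond at C-2 rather than C-10.
That gives the triple bond between C-2 and C-3.
Putting it together: dodec-2-yne.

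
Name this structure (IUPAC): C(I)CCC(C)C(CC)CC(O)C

4-ethyl-8-iodo-5-methyloctan-2-ol

The longest chain bearing the –OH group is 8 carbons long (octane).
The highest-priority functional group is an alcohol (–OH), so the name ends in -ol.
The numbering direction is chosen so that numbering from this end puts the hydroxyl group at C-2 rather than C-7.
With this numbering: the hydroxyl at C-2; an ethyl group at C-4; an iodo group at C-8; a methyl group at C-5.
The substituents are ordered alphabetically, ignoring any di-/tri- multipliers.
The name is 4-ethyl-8-iodo-5-methyloctan-2-ol.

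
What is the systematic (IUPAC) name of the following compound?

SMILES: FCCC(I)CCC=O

The longest chain bearing the –CHO group is 6 carbons long (hexane).
The highest-priority functional group is an aldehyde (terminal –CHO), so the name ends in -al.
Number the chain so that the aldehyde carbon is C-1 by definition.
With this numbering: a fluoro group at C-6; an iodo group at C-4.
Prefixes are listed alphabetically: fluoro, iodo.
The name is 6-fluoro-4-iodohexanal.

6-fluoro-4-iodohexanal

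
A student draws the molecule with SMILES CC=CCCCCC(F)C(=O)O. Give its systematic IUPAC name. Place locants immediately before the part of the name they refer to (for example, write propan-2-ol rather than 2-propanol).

The longest chain bearing the –COOH group and the multiple bond is 9 carbons long (nonane).
A carboxylic acid (terminal –COOH) is the principal characteristic group, giving the suffix -oic acid.
The chain contains a C=C double bond, so the unsaturation ending is -ene.
The numbering direction is chosen so that the carboxylic acid carbon is C-1 by definition.
That gives the double bond between C-7 and C-8; a fluoro group at C-2.
Assembling the pieces gives 2-fluoronon-7-enoic acid.

2-fluoronon-7-enoic acid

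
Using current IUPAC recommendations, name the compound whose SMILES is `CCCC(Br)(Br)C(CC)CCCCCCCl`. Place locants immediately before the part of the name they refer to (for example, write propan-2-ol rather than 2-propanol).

The parent chain contains 11 carbons (undecane).
The numbering direction is chosen so that the substituent locant set {1,7,8,8} is lower than {4,4,5,11} at the first point of difference.
That gives two bromo groups at C-8; a chloro group at C-1; an ethyl group at C-7.
Prefixes are listed alphabetically: bromo, chloro, ethyl.
Putting it together: 8,8-dibromo-1-chloro-7-ethylundecane.

8,8-dibromo-1-chloro-7-ethylundecane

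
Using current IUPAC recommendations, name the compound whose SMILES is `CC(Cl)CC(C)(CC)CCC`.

The parent chain contains 7 carbons (heptane).
Number the chain so that the substituent locant set {2,4,4} is lower than {4,4,6} at the first point of difference.
This places a chloro group at C-2; an ethyl group at C-4; a methyl group at C-4.
Substituent prefixes are cited in alphabetical order (multiplying prefixes like di-/tri- are ignored for ordering).
Assembling the pieces gives 2-chloro-4-ethyl-4-methylheptane.

2-chloro-4-ethyl-4-methylheptane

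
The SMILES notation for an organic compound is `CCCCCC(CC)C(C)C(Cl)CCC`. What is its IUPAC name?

4-chloro-6-ethyl-5-methylundecane

The parent chain contains 11 carbons (undecane).
Choose the numbering such that the substituent locant set {4,5,6} is lower than {6,7,8} at the first point of difference.
With this numbering: a chloro group at C-4; an ethyl group at C-6; a methyl group at C-5.
Substituent prefixes are cited in alphabetical order (multiplying prefixes like di-/tri- are ignored for ordering).
The name is 4-chloro-6-ethyl-5-methylundecane.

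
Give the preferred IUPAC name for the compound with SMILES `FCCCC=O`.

4-fluorobutanal

Counting along the main chain through the –CHO group gives 4 carbons: the parent is butane.
The principal characteristic group is an aldehyde (terminal –CHO), named with the suffix -al.
Choose the numbering such that the aldehyde carbon is C-1 by definition.
With this numbering: a fluoro group at C-4.
The name is 4-fluorobutanal.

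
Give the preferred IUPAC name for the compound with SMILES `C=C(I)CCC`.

2-iodopent-1-ene

The longest chain bearing the multiple bond is 5 carbons long (pentane).
A C=C double bond in the chain gives the infix -ene-.
The numbering direction is chosen so that numbering from this end puts the double bond at C-1 rather than C-4.
This places the double bond between C-1 and C-2; an iodo group at C-2.
The name is 2-iodopent-1-ene.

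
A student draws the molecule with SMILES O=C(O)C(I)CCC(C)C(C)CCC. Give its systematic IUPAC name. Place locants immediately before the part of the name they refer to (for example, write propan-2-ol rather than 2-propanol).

The longest chain bearing the –COOH group is 9 carbons long (nonane).
The highest-priority functional group is a carboxylic acid (terminal –COOH), so the name ends in -oic acid.
The numbering direction is chosen so that the carboxylic acid carbon is C-1 by definition.
That gives an iodo group at C-2; methyl groups at C-5 and C-6.
The substituents are ordered alphabetically, ignoring any di-/tri- multipliers.
The name is 2-iodo-5,6-dimethylnonanoic acid.

2-iodo-5,6-dimethylnonanoic acid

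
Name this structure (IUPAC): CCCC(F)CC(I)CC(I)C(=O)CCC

9-fluoro-5,7-diiodododecan-4-one

Counting along the main chain through the carbonyl gives 12 carbons: the parent is dodecane.
The principal characteristic group is a ketone (C=O on an internal carbon), named with the suffix -one.
The numbering direction is chosen so that numbering from this end puts the carbonyl group at C-4 rather than C-9.
That gives the carbonyl at C-4; a fluoro group at C-9; iodo groups at C-5 and C-7.
The substituents are ordered alphabetically, ignoring any di-/tri- multipliers.
Assembling the pieces gives 9-fluoro-5,7-diiodododecan-4-one.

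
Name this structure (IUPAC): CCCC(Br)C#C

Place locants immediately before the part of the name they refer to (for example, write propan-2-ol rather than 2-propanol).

The longest carbon chain that includes the multiple bond has 6 carbons, so the parent hydride is hexane.
There is one C≡C triple bond, indicated by the ending -yne.
The numbering direction is chosen so that numbering from this end puts the triple bond at C-1 rather than C-5.
That gives the triple bond between C-1 and C-2; a bromo group at C-3.
Assembling the pieces gives 3-bromohex-1-yne.

3-bromohex-1-yne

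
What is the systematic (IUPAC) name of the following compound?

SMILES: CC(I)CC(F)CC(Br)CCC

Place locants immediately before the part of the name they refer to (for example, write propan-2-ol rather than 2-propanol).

6-bromo-4-fluoro-2-iodononane

The parent chain contains 9 carbons (nonane).
Number the chain so that the substituent locant set {2,4,6} is lower than {4,6,8} at the first point of difference.
That gives a bromo group at C-6; a fluoro group at C-4; an iodo group at C-2.
The substituents are ordered alphabetically, ignoring any di-/tri- multipliers.
The name is 6-bromo-4-fluoro-2-iodononane.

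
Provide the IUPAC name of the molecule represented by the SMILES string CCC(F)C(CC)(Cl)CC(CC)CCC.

The parent chain contains 9 carbons (nonane).
Number the chain so that the substituent locant set {3,4,4,6} is lower than {4,6,6,7} at the first point of difference.
That gives a chloro group at C-4; ethyl groups at C-4 and C-6; a fluoro group at C-3.
The substituents are ordered alphabetically, ignoring any di-/tri- multipliers.
Putting it together: 4-chloro-4,6-diethyl-3-fluorononane.

4-chloro-4,6-diethyl-3-fluorononane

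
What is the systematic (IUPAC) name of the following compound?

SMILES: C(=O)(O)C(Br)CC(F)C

Counting along the main chain through the –COOH group gives 5 carbons: the parent is pentane.
A carboxylic acid (terminal –COOH) is the principal characteristic group, giving the suffix -oic acid.
The numbering direction is chosen so that the carboxylic acid carbon is C-1 by definition.
This places a bromo group at C-2; a fluoro group at C-4.
The substituents are ordered alphabetically, ignoring any di-/tri- multipliers.
Assembling the pieces gives 2-bromo-4-fluoropentanoic acid.

2-bromo-4-fluoropentanoic acid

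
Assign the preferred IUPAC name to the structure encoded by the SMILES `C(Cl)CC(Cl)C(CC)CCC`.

1,3-dichloro-4-ethylheptane

The longest continuous carbon chain has 7 atoms, so the parent hydride is heptane.
Choose the numbering such that the substituent locant set {1,3,4} is lower than {4,5,7} at the first point of difference.
This places chloro groups at C-1 and C-3; an ethyl group at C-4.
The substituents are ordered alphabetically, ignoring any di-/tri- multipliers.
Putting it together: 1,3-dichloro-4-ethylheptane.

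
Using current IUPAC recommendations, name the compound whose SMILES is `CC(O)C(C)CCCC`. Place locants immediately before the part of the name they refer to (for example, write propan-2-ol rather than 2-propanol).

The longest carbon chain that includes the –OH group has 7 carbons, so the parent hydride is heptane.
The principal characteristic group is an alcohol (–OH), named with the suffix -ol.
Number the chain so that numbering from this end puts the hydroxyl group at C-2 rather than C-6.
This places the hydroxyl at C-2; a methyl group at C-3.
Putting it together: 3-methylheptan-2-ol.

3-methylheptan-2-ol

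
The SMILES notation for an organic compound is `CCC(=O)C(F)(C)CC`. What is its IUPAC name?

The longest carbon chain that includes the carbonyl has 6 carbons, so the parent hydride is hexane.
A ketone (C=O on an internal carbon) is the principal characteristic group, giving the suffix -one.
Number the chain so that numbering from this end puts the carbonyl group at C-3 rather than C-4.
With this numbering: the carbonyl at C-3; a fluoro group at C-4; a methyl group at C-4.
Substituent prefixes are cited in alphabetical order (multiplying prefixes like di-/tri- are ignored for ordering).
Assembling the pieces gives 4-fluoro-4-methylhexan-3-one.

4-fluoro-4-methylhexan-3-one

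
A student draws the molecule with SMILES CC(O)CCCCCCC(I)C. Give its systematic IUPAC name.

Counting along the main chain through the –OH group gives 10 carbons: the parent is decane.
The highest-priority functional group is an alcohol (–OH), so the name ends in -ol.
Choose the numbering such that numbering from this end puts the hydroxyl group at C-2 rather than C-9.
This places the hydroxyl at C-2; an iodo group at C-9.
Assembling the pieces gives 9-iododecan-2-ol.

9-iododecan-2-ol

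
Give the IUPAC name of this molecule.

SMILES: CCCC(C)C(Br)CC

The longest continuous carbon chain has 7 atoms, so the parent hydride is heptane.
Choose the numbering such that the substituent locant set {3,4} is lower than {4,5} at the first point of difference.
That gives a bromo group at C-3; a methyl group at C-4.
Substituent prefixes are cited in alphabetical order (multiplying prefixes like di-/tri- are ignored for ordering).
Assembling the pieces gives 3-bromo-4-methylheptane.

3-bromo-4-methylheptane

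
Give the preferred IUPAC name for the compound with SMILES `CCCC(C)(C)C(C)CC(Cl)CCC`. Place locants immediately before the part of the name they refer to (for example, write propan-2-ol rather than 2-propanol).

The longest continuous carbon chain has 10 atoms, so the parent hydride is decane.
The numbering direction is chosen so that the substituent locant set {4,4,5,7} is lower than {4,6,7,7} at the first point of difference.
This places a chloro group at C-7; methyl groups at C-4 (×2) and C-5.
Substituent prefixes are cited in alphabetical order (multiplying prefixes like di-/tri- are ignored for ordering).
The name is 7-chloro-4,4,5-trimethyldecane.

7-chloro-4,4,5-trimethyldecane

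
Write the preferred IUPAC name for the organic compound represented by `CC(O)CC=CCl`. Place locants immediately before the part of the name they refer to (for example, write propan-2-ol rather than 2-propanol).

Counting along the main chain through the –OH group and the multiple bond gives 5 carbons: the parent is pentane.
The principal characteristic group is an alcohol (–OH), named with the suffix -ol.
A C=C double bond in the chain gives the infix -ene-.
The numbering direction is chosen so that numbering from this end puts the hydroxyl group at C-2 rather than C-4.
This places the hydroxyl at C-2; the double bond between C-4 and C-5; a chloro group at C-5.
Putting it together: 5-chloropent-4-en-2-ol.

5-chloropent-4-en-2-ol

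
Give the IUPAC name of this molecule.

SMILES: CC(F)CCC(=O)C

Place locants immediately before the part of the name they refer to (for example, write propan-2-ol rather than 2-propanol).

The longest carbon chain that includes the carbonyl has 6 carbons, so the parent hydride is hexane.
The highest-priority functional group is a ketone (C=O on an internal carbon), so the name ends in -one.
The numbering direction is chosen so that numbering from this end puts the carbonyl group at C-2 rather than C-5.
With this numbering: the carbonyl at C-2; a fluoro group at C-5.
Assembling the pieces gives 5-fluorohexan-2-one.

5-fluorohexan-2-one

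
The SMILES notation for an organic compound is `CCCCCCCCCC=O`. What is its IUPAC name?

The longest chain bearing the –CHO group is 10 carbons long (decane).
The highest-priority functional group is an aldehyde (terminal –CHO), so the name ends in -al.
The numbering direction is chosen so that the aldehyde carbon is C-1 by definition.
The name is decanal.

decanal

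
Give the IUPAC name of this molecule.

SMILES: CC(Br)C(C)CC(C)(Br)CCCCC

2,5-dibromo-3,5-dimethyldecane

The longest continuous carbon chain has 10 atoms, so the parent hydride is decane.
The numbering direction is chosen so that the substituent locant set {2,3,5,5} is lower than {6,6,8,9} at the first point of difference.
This places bromo groups at C-2 and C-5; methyl groups at C-3 and C-5.
The substituents are ordered alphabetically, ignoring any di-/tri- multipliers.
The name is 2,5-dibromo-3,5-dimethyldecane.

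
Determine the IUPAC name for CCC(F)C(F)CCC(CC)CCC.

7-ethyl-3,4-difluorodecane

The longest carbon chain is 10 atoms: the parent is decane.
Number the chain so that the substituent locant set {3,4,7} is lower than {4,7,8} at the first point of difference.
That gives an ethyl group at C-7; fluoro groups at C-3 and C-4.
Substituent prefixes are cited in alphabetical order (multiplying prefixes like di-/tri- are ignored for ordering).
The name is 7-ethyl-3,4-difluorodecane.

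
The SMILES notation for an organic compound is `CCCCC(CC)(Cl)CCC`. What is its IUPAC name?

The longest continuous carbon chain has 8 atoms, so the parent hydride is octane.
The numbering direction is chosen so that the substituent locant set {4,4} is lower than {5,5} at the first point of difference.
With this numbering: a chloro group at C-4; an ethyl group at C-4.
Substituent prefixes are cited in alphabetical order (multiplying prefixes like di-/tri- are ignored for ordering).
Putting it together: 4-chloro-4-ethyloctane.

4-chloro-4-ethyloctane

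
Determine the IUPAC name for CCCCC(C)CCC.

4-methyloctane

The parent chain contains 8 carbons (octane).
Choose the numbering such that the substituent locant set {4} is lower than {5} at the first point of difference.
With this numbering: a methyl group at C-4.
Assembling the pieces gives 4-methyloctane.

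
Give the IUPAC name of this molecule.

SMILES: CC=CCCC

Counting along the main chain through the multiple bond gives 6 carbons: the parent is hexane.
There is one C=C double bond, indicated by the ending -ene.
Number the chain so that numbering from this end puts the double bond at C-2 rather than C-4.
With this numbering: the double bond between C-2 and C-3.
Assembling the pieces gives hex-2-ene.

hex-2-ene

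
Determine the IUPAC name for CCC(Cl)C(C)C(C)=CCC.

Counting along the main chain through the multiple bond gives 8 carbons: the parent is octane.
The chain contains a C=C double bond, so the unsaturation ending is -ene.
The numbering direction is chosen so that numbering from this end puts the double bond at C-3 rather than C-5.
That gives the double bond between C-3 and C-4; a chloro group at C-6; methyl groups at C-4 and C-5.
Prefixes are listed alphabetically: chloro, methyl.
Assembling the pieces gives 6-chloro-4,5-dimethyloct-3-ene.

6-chloro-4,5-dimethyloct-3-ene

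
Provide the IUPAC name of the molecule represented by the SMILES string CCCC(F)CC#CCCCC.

The longest chain bearing the multiple bond is 11 carbons long (undecane).
There is one C≡C triple bond, indicated by the ending -yne.
The numbering direction is chosen so that numbering from this end puts the triple bond at C-5 rather than C-6.
This places the triple bond between C-5 and C-6; a fluoro group at C-8.
The name is 8-fluoroundec-5-yne.

8-fluoroundec-5-yne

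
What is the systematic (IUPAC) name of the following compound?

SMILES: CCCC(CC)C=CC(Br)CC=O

3-bromo-6-ethylnon-4-enal

The longest chain bearing the –CHO group and the multiple bond is 9 carbons long (nonane).
The highest-priority functional group is an aldehyde (terminal –CHO), so the name ends in -al.
There is one C=C double bond, indicated by the ending -ene.
Number the chain so that the aldehyde carbon is C-1 by definition.
This places the double bond between C-4 and C-5; a bromo group at C-3; an ethyl group at C-6.
The substituents are ordered alphabetically, ignoring any di-/tri- multipliers.
Assembling the pieces gives 3-bromo-6-ethylnon-4-enal.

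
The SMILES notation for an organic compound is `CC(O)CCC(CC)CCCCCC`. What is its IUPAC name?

The longest chain bearing the –OH group is 11 carbons long (undecane).
The highest-priority functional group is an alcohol (–OH), so the name ends in -ol.
Number the chain so that numbering from this end puts the hydroxyl group at C-2 rather than C-10.
That gives the hydroxyl at C-2; an ethyl group at C-5.
Putting it together: 5-ethylundecan-2-ol.

5-ethylundecan-2-ol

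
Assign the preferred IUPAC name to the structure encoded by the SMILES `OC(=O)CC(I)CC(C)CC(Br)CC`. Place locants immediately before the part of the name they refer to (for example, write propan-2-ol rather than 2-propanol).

The longest carbon chain that includes the –COOH group has 9 carbons, so the parent hydride is nonane.
The highest-priority functional group is a carboxylic acid (terminal –COOH), so the name ends in -oic acid.
Choose the numbering such that the carboxylic acid carbon is C-1 by definition.
With this numbering: a bromo group at C-7; an iodo group at C-3; a methyl group at C-5.
The substituents are ordered alphabetically, ignoring any di-/tri- multipliers.
Putting it together: 7-bromo-3-iodo-5-methylnonanoic acid.

7-bromo-3-iodo-5-methylnonanoic acid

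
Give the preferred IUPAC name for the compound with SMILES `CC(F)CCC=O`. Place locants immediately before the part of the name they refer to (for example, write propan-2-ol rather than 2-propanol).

The longest chain bearing the –CHO group is 5 carbons long (pentane).
The principal characteristic group is an aldehyde (terminal –CHO), named with the suffix -al.
The numbering direction is chosen so that the aldehyde carbon is C-1 by definition.
That gives a fluoro group at C-4.
Assembling the pieces gives 4-fluoropentanal.

4-fluoropentanal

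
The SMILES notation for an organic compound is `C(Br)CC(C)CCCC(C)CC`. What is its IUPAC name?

1-bromo-3,7-dimethylnonane

The longest continuous carbon chain has 9 atoms, so the parent hydride is nonane.
Number the chain so that the substituent locant set {1,3,7} is lower than {3,7,9} at the first point of difference.
This places a bromo group at C-1; methyl groups at C-3 and C-7.
The substituents are ordered alphabetically, ignoring any di-/tri- multipliers.
Assembling the pieces gives 1-bromo-3,7-dimethylnonane.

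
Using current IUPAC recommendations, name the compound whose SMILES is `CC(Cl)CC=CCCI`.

The longest carbon chain that includes the multiple bond has 7 carbons, so the parent hydride is heptane.
The chain contains a C=C double bond, so the unsaturation ending is -ene.
The numbering direction is chosen so that numbering from this end puts the double bond at C-3 rather than C-4.
With this numbering: the double bond between C-3 and C-4; a chloro group at C-6; an iodo group at C-1.
Prefixes are listed alphabetically: chloro, iodo.
The name is 6-chloro-1-iodohept-3-ene.

6-chloro-1-iodohept-3-ene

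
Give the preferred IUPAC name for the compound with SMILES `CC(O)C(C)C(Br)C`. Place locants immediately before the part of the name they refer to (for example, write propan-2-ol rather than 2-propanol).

4-bromo-3-methylpentan-2-ol

Counting along the main chain through the –OH group gives 5 carbons: the parent is pentane.
The highest-priority functional group is an alcohol (–OH), so the name ends in -ol.
The numbering direction is chosen so that numbering from this end puts the hydroxyl group at C-2 rather than C-4.
This places the hydroxyl at C-2; a bromo group at C-4; a methyl group at C-3.
Substituent prefixes are cited in alphabetical order (multiplying prefixes like di-/tri- are ignored for ordering).
Putting it together: 4-bromo-3-methylpentan-2-ol.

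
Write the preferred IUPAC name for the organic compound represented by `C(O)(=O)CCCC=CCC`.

The longest carbon chain that includes the –COOH group and the multiple bond has 8 carbons, so the parent hydride is octane.
The principal characteristic group is a carboxylic acid (terminal –COOH), named with the suffix -oic acid.
A C=C double bond in the chain gives the infix -ene-.
Choose the numbering such that the carboxylic acid carbon is C-1 by definition.
With this numbering: the double bond between C-5 and C-6.
The name is oct-5-enoic acid.

oct-5-enoic acid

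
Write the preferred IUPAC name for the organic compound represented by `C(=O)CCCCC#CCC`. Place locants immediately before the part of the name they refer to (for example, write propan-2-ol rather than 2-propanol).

Counting along the main chain through the –CHO group and the multiple bond gives 9 carbons: the parent is nonane.
The principal characteristic group is an aldehyde (terminal –CHO), named with the suffix -al.
The chain contains a C≡C triple bond, so the unsaturation ending is -yne.
Number the chain so that the aldehyde carbon is C-1 by definition.
With this numbering: the triple bond between C-6 and C-7.
The name is non-6-ynal.

non-6-ynal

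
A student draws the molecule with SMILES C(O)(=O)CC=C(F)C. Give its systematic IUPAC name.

Counting along the main chain through the –COOH group and the multiple bond gives 5 carbons: the parent is pentane.
The principal characteristic group is a carboxylic acid (terminal –COOH), named with the suffix -oic acid.
There is one C=C double bond, indicated by the ending -ene.
The numbering direction is chosen so that the carboxylic acid carbon is C-1 by definition.
With this numbering: the double bond between C-3 and C-4; a fluoro group at C-4.
Putting it together: 4-fluoropent-3-enoic acid.

4-fluoropent-3-enoic acid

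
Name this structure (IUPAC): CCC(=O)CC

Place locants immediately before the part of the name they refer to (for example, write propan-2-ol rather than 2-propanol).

pentan-3-one

The longest chain bearing the carbonyl is 5 carbons long (pentane).
The principal characteristic group is a ketone (C=O on an internal carbon), named with the suffix -one.
The molecule is symmetric, so either numbering direction gives the same locants.
With this numbering: the carbonyl at C-3.
Assembling the pieces gives pentan-3-one.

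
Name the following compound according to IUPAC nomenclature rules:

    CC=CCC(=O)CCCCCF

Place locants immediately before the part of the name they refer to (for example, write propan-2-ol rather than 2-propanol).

The longest carbon chain that includes the carbonyl and the multiple bond has 10 carbons, so the parent hydride is decane.
The principal characteristic group is a ketone (C=O on an internal carbon), named with the suffix -one.
A C=C double bond in the chain gives the infix -ene-.
Choose the numbering such that numbering from this end puts the carbonyl group at C-5 rather than C-6.
With this numbering: the carbonyl at C-5; the double bond between C-2 and C-3; a fluoro group at C-10.
Assembling the pieces gives 10-fluorodec-2-en-5-one.

10-fluorodec-2-en-5-one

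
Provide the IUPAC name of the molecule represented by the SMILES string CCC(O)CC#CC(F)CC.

7-fluoronon-5-yn-3-ol

The longest carbon chain that includes the –OH group and the multiple bond has 9 carbons, so the parent hydride is nonane.
An alcohol (–OH) is the principal characteristic group, giving the suffix -ol.
The chain contains a C≡C triple bond, so the unsaturation ending is -yne.
Choose the numbering such that numbering from this end puts the hydroxyl group at C-3 rather than C-7.
This places the hydroxyl at C-3; the triple bond between C-5 and C-6; a fluoro group at C-7.
Assembling the pieces gives 7-fluoronon-5-yn-3-ol.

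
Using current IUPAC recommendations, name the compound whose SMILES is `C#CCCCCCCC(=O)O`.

The longest carbon chain that includes the –COOH group and the multiple bond has 9 carbons, so the parent hydride is nonane.
The principal characteristic group is a carboxylic acid (terminal –COOH), named with the suffix -oic acid.
A C≡C triple bond in the chain gives the infix -yne-.
Choose the numbering such that the carboxylic acid carbon is C-1 by definition.
That gives the triple bond between C-8 and C-9.
Putting it together: non-8-ynoic acid.

non-8-ynoic acid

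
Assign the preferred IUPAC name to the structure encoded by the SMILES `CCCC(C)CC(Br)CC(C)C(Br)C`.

2,5-dibromo-3,7-dimethyldecane

The longest carbon chain is 10 atoms: the parent is decane.
The numbering direction is chosen so that the substituent locant set {2,3,5,7} is lower than {4,6,8,9} at the first point of difference.
With this numbering: bromo groups at C-2 and C-5; methyl groups at C-3 and C-7.
The substituents are ordered alphabetically, ignoring any di-/tri- multipliers.
The name is 2,5-dibromo-3,7-dimethyldecane.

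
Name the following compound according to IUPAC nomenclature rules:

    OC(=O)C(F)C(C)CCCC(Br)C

7-bromo-2-fluoro-3-methyloctanoic acid

Counting along the main chain through the –COOH group gives 8 carbons: the parent is octane.
The highest-priority functional group is a carboxylic acid (terminal –COOH), so the name ends in -oic acid.
Number the chain so that the carboxylic acid carbon is C-1 by definition.
That gives a bromo group at C-7; a fluoro group at C-2; a methyl group at C-3.
Prefixes are listed alphabetically: bromo, fluoro, methyl.
The name is 7-bromo-2-fluoro-3-methyloctanoic acid.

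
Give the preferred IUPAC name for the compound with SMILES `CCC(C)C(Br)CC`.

3-bromo-4-methylhexane

The parent chain contains 6 carbons (hexane).
Choose the numbering such that the locant sets are identical either way, so the alphabetically earlier bromo substituent takes the lower locant (3 rather than 4).
With this numbering: a bromo group at C-3; a methyl group at C-4.
Substituent prefixes are cited in alphabetical order (multiplying prefixes like di-/tri- are ignored for ordering).
Assembling the pieces gives 3-bromo-4-methylhexane.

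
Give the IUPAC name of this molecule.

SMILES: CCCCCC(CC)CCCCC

6-ethylundecane

The parent chain contains 11 carbons (undecane).
Numbering from either end gives identical locants here.
With this numbering: an ethyl group at C-6.
The name is 6-ethylundecane.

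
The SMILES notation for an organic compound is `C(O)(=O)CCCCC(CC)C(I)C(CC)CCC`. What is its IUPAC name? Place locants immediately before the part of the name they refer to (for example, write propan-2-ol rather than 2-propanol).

The longest carbon chain that includes the –COOH group has 11 carbons, so the parent hydride is undecane.
The highest-priority functional group is a carboxylic acid (terminal –COOH), so the name ends in -oic acid.
The numbering direction is chosen so that the carboxylic acid carbon is C-1 by definition.
With this numbering: ethyl groups at C-6 and C-8; an iodo group at C-7.
The substituents are ordered alphabetically, ignoring any di-/tri- multipliers.
The name is 6,8-diethyl-7-iodoundecanoic acid.

6,8-diethyl-7-iodoundecanoic acid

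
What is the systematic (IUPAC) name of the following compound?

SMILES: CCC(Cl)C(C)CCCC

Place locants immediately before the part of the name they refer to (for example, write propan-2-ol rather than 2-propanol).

The longest carbon chain is 8 atoms: the parent is octane.
Number the chain so that the substituent locant set {3,4} is lower than {5,6} at the first point of difference.
With this numbering: a chloro group at C-3; a methyl group at C-4.
The substituents are ordered alphabetically, ignoring any di-/tri- multipliers.
The name is 3-chloro-4-methyloctane.

3-chloro-4-methyloctane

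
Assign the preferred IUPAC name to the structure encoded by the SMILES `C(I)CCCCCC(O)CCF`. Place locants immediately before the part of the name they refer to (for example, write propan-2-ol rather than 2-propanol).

The longest chain bearing the –OH group is 9 carbons long (nonane).
An alcohol (–OH) is the principal characteristic group, giving the suffix -ol.
The numbering direction is chosen so that numbering from this end puts the hydroxyl group at C-3 rather than C-7.
This places the hydroxyl at C-3; a fluoro group at C-1; an iodo group at C-9.
Prefixes are listed alphabetically: fluoro, iodo.
The name is 1-fluoro-9-iodononan-3-ol.

1-fluoro-9-iodononan-3-ol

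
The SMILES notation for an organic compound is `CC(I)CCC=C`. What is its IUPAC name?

The longest chain bearing the multiple bond is 6 carbons long (hexane).
A C=C double bond in the chain gives the infix -ene-.
Choose the numbering such that numbering from this end puts the double bond at C-1 rather than C-5.
With this numbering: the double bond between C-1 and C-2; an iodo group at C-5.
The name is 5-iodohex-1-ene.

5-iodohex-1-ene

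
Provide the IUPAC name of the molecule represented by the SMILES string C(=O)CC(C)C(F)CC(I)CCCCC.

4-fluoro-6-iodo-3-methylundecanal

Counting along the main chain through the –CHO group gives 11 carbons: the parent is undecane.
An aldehyde (terminal –CHO) is the principal characteristic group, giving the suffix -al.
Choose the numbering such that the aldehyde carbon is C-1 by definition.
That gives a fluoro group at C-4; an iodo group at C-6; a methyl group at C-3.
Prefixes are listed alphabetically: fluoro, iodo, methyl.
The name is 4-fluoro-6-iodo-3-methylundecanal.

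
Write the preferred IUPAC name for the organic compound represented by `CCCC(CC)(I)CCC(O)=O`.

4-ethyl-4-iodoheptanoic acid

The longest chain bearing the –COOH group is 7 carbons long (heptane).
The principal characteristic group is a carboxylic acid (terminal –COOH), named with the suffix -oic acid.
Choose the numbering such that the carboxylic acid carbon is C-1 by definition.
This places an ethyl group at C-4; an iodo group at C-4.
Prefixes are listed alphabetically: ethyl, iodo.
Putting it together: 4-ethyl-4-iodoheptanoic acid.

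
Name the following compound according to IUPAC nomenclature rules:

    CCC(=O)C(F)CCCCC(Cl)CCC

The longest chain bearing the carbonyl is 12 carbons long (dodecane).
The principal characteristic group is a ketone (C=O on an internal carbon), named with the suffix -one.
The numbering direction is chosen so that numbering from this end puts the carbonyl group at C-3 rather than C-10.
With this numbering: the carbonyl at C-3; a chloro group at C-9; a fluoro group at C-4.
Substituent prefixes are cited in alphabetical order (multiplying prefixes like di-/tri- are ignored for ordering).
Putting it together: 9-chloro-4-fluorododecan-3-one.

9-chloro-4-fluorododecan-3-one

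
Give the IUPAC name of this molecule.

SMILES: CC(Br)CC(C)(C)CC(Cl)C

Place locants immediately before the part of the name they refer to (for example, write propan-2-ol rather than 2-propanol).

The parent chain contains 7 carbons (heptane).
The numbering direction is chosen so that the locant sets are identical either way, so the alphabetically earlier bromo substituent takes the lower locant (2 rather than 6).
With this numbering: a bromo group at C-2; a chloro group at C-6; two methyl groups at C-4.
The substituents are ordered alphabetically, ignoring any di-/tri- multipliers.
The name is 2-bromo-6-chloro-4,4-dimethylheptane.

2-bromo-6-chloro-4,4-dimethylheptane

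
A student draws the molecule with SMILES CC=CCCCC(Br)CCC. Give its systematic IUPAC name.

The longest chain bearing the multiple bond is 10 carbons long (decane).
The chain contains a C=C double bond, so the unsaturation ending is -ene.
Choose the numbering such that numbering from this end puts the double bond at C-2 rather than C-8.
With this numbering: the double bond between C-2 and C-3; a bromo group at C-7.
The name is 7-bromodec-2-ene.

7-bromodec-2-ene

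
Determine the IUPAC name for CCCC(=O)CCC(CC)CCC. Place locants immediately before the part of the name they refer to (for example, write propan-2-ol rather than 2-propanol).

Counting along the main chain through the carbonyl gives 10 carbons: the parent is decane.
The principal characteristic group is a ketone (C=O on an internal carbon), named with the suffix -one.
The numbering direction is chosen so that numbering from this end puts the carbonyl group at C-4 rather than C-7.
This places the carbonyl at C-4; an ethyl group at C-7.
Assembling the pieces gives 7-ethyldecan-4-one.

7-ethyldecan-4-one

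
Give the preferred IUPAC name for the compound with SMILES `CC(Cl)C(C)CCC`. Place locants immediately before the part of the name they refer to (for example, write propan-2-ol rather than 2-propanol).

The longest continuous carbon chain has 6 atoms, so the parent hydride is hexane.
The numbering direction is chosen so that the substituent locant set {2,3} is lower than {4,5} at the first point of difference.
This places a chloro group at C-2; a methyl group at C-3.
The substituents are ordered alphabetically, ignoring any di-/tri- multipliers.
Assembling the pieces gives 2-chloro-3-methylhexane.

2-chloro-3-methylhexane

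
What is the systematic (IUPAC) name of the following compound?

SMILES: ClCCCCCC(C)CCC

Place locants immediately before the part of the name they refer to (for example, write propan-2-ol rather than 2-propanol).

The parent chain contains 9 carbons (nonane).
Number the chain so that the substituent locant set {1,6} is lower than {4,9} at the first point of difference.
With this numbering: a chloro group at C-1; a methyl group at C-6.
The substituents are ordered alphabetically, ignoring any di-/tri- multipliers.
Assembling the pieces gives 1-chloro-6-methylnonane.

1-chloro-6-methylnonane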